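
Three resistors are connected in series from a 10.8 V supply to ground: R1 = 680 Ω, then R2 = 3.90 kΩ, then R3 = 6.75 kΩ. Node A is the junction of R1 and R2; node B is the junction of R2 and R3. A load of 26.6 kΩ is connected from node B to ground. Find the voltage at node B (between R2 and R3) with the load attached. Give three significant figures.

V ≈ 5.84 V

At node B, R3 is in parallel with the load: R3‖R_L = 5384 Ω.
Below node A the resistance is R2 + (R3‖R_L) = 9284 Ω, so V_A = 10.8 × 9284/9964 = 10.06 V.
Then V_B = V_A × (R3‖R_L)/(R2 + R3‖R_L) = 10.06 × 5384/9284 = 5.84 V.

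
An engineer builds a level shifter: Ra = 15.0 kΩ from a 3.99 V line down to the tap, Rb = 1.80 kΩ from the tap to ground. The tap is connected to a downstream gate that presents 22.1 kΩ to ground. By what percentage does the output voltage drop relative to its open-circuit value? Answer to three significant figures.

The divider's output (Thévenin) resistance is Ra‖Rb = 1.607 kΩ.
Fractional drop under load = R_th/(R_th + R_L) = 1.607 / (1.607 + 22.1) = 0.06779.
So the output falls by 6.78 %.

6.78 %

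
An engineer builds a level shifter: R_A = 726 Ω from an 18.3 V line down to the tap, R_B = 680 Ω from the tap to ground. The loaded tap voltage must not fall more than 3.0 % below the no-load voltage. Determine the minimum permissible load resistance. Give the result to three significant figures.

Output resistance R_th = R_A‖R_B = (726 × 680)/1406 = 351.1 Ω.
The fractional drop is R_th/(R_th + R_L); requiring this ≤ 0.0300 gives R_L ≥ R_th(1/0.0300 − 1) = 351.1 × 32.33 = 11.4 kΩ.

R_L(min) ≈ 11.4 kΩ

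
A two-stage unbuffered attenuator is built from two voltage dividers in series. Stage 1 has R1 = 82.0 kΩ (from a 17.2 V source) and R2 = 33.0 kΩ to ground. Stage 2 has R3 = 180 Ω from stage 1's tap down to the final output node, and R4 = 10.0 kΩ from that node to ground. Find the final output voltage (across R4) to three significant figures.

V_out ≈ 1.46 V

Stage 2 presents R3+R4 = 10180 Ω as a load on stage 1's tap.
Stage 1's lower leg becomes R2‖(R3+R4) = 7780 Ω, so V_mid = 17.2 × 7780/89780 = 1.490 V.
Stage 2 is itself unloaded: V_out = V_mid × R4/(R3+R4) = 1.490 × 10000/10180 = 1.46 V.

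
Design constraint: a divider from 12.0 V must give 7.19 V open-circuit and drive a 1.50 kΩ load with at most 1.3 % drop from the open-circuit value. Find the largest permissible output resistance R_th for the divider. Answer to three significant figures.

R_th ≤ 19.8 Ω

Loading drop = R_th/(R_th + R_L) ≤ 0.0130, so R_th ≤ R_L · ε/(1−ε) = 1.50 kΩ × 0.0130/0.9870 = 19.8 Ω.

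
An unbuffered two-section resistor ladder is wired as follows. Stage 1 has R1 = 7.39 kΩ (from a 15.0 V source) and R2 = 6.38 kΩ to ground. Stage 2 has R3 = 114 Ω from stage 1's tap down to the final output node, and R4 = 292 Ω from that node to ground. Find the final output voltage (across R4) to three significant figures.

V_out ≈ 0.530 V

Stage 2 presents R3+R4 = 406.0 Ω as a load on stage 1's tap.
Stage 1's lower leg becomes R2‖(R3+R4) = 381.7 Ω, so V_mid = 15.0 × 381.7/7772 = 0.7367 V.
Stage 2 is itself unloaded: V_out = V_mid × R4/(R3+R4) = 0.7367 × 292/406.0 = 0.530 V.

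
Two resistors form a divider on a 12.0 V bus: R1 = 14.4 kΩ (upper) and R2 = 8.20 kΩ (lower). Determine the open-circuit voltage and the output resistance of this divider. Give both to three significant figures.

V_th = 4.35 V, R_th = 5.22 kΩ

V_th is the open-circuit tap voltage: 12.0 × 8.20/(14.4 + 8.20) = 4.35 V.
With the supply zeroed, R1 and R2 appear in parallel from the tap: R_th = R1‖R2 = (14.4 × 8.20)/22.60 = 5.22 kΩ.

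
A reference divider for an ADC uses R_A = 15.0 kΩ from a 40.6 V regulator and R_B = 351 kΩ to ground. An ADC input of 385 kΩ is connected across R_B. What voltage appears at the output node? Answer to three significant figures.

The load sits in parallel with R_B: R_B‖R_L = (351 × 385) / (351 + 385) = 183.6 kΩ.
V_out = 40.6 × 183.6 / (15.0 + 183.6) = 40.6 × 183.6/198.6 = 37.5 V.
(Unloaded it would have been 38.9 V.)

V_out ≈ 37.5 V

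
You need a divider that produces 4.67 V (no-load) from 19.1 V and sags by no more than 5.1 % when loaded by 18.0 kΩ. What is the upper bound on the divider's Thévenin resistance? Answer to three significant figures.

Loading drop = R_th/(R_th + R_L) ≤ 0.0510, so R_th ≤ R_L · ε/(1−ε) = 18.0 kΩ × 0.0510/0.9490 = 967 Ω.
(Any R1, R2 with R2/(R1+R2) = 0.245 and R1‖R2 ≤ 967 Ω will meet the spec.)

R_th ≤ 967 Ω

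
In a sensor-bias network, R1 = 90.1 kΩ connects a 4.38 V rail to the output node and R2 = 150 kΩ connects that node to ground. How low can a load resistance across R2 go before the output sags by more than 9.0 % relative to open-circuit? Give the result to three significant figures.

R_L(min) ≈ 569 kΩ

Output resistance R_th = R1‖R2 = (90.1 × 150)/240.1 = 56.29 kΩ.
The fractional drop is R_th/(R_th + R_L); requiring this ≤ 0.0900 gives R_L ≥ R_th(1/0.0900 − 1) = 56.29 × 10.11 = 569 kΩ.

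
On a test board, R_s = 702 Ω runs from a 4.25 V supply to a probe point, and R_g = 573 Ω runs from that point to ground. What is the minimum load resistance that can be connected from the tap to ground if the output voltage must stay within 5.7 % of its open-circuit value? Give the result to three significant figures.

Output resistance R_th = R_s‖R_g = (702 × 573)/1275 = 315.5 Ω.
The fractional drop is R_th/(R_th + R_L); requiring this ≤ 0.0570 gives R_L ≥ R_th(1/0.0570 − 1) = 315.5 × 16.54 = 5.22 kΩ.

R_L(min) ≈ 5.22 kΩ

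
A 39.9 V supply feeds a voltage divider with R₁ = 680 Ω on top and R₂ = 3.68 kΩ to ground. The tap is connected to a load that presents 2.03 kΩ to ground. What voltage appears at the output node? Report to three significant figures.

The load sits in parallel with R₂: R₂‖R_L = (3680 × 2030) / (3680 + 2030) = 1308 Ω.
V_out = 39.9 × 1308 / (680 + 1308) = 39.9 × 1308/1988 = 26.3 V.

V_out ≈ 26.3 V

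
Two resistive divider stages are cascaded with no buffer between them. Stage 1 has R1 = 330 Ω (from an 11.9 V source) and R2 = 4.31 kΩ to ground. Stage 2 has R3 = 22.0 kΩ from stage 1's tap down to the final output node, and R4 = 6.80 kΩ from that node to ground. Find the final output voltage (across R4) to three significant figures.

V_out ≈ 2.58 V

Stage 2 presents R3+R4 = 28800 Ω as a load on stage 1's tap.
Stage 1's lower leg becomes R2‖(R3+R4) = 3749 Ω, so V_mid = 11.9 × 3749/4079 = 10.94 V.
Stage 2 is itself unloaded: V_out = V_mid × R4/(R3+R4) = 10.94 × 6800/28800 = 2.58 V.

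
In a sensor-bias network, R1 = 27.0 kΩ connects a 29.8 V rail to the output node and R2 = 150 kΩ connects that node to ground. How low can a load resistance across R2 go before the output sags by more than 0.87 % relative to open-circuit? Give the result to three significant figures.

Output resistance R_th = R1‖R2 = (27.0 × 150)/177.0 = 22.88 kΩ.
The fractional drop is R_th/(R_th + R_L); requiring this ≤ 0.00870 gives R_L ≥ R_th(1/0.00870 − 1) = 22.88 × 113.9 = 2.61 MΩ.

R_L(min) ≈ 2.61 MΩ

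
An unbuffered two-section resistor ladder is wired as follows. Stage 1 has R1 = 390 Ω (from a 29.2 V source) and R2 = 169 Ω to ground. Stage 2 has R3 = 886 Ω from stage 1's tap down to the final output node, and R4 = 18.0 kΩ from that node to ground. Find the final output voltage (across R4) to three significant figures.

Stage 2 presents R3+R4 = 18890 Ω as a load on stage 1's tap.
Stage 1's lower leg becomes R2‖(R3+R4) = 167.5 Ω, so V_mid = 29.2 × 167.5/557.5 = 8.773 V.
Stage 2 is itself unloaded: V_out = V_mid × R4/(R3+R4) = 8.773 × 18000/18890 = 8.36 V.

V_out ≈ 8.36 V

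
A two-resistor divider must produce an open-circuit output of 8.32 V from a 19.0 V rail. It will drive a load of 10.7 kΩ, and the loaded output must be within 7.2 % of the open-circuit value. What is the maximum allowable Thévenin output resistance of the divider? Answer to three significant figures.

Loading drop = R_th/(R_th + R_L) ≤ 0.0720, so R_th ≤ R_L · ε/(1−ε) = 10.7 kΩ × 0.0720/0.9280 = 830 Ω.

R_th ≤ 830 Ω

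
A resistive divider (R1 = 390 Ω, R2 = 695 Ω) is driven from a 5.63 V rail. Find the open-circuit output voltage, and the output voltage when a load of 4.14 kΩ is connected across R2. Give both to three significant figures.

Unloaded: 3.61 V; loaded: 3.40 V

Open-circuit: V = 5.63 × 695/(390 + 695) = 3.61 V.
With the load, R2 becomes R2‖R_L = 595.1 Ω, so V = 5.63 × 595.1/985.1 = 3.40 V.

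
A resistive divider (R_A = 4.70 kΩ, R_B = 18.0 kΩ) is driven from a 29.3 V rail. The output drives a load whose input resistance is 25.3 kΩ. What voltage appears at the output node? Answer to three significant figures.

V_out ≈ 20.3 V

The load sits in parallel with R_B: R_B‖R_L = (18.0 × 25.3) / (18.0 + 25.3) = 10.52 kΩ.
V_out = 29.3 × 10.52 / (4.70 + 10.52) = 29.3 × 10.52/15.22 = 20.3 V.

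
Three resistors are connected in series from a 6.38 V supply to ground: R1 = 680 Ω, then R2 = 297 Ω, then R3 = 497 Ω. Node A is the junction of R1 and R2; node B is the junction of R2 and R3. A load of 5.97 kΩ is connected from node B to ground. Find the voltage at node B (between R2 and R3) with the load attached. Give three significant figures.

At node B, R3 is in parallel with the load: R3‖R_L = 458.8 Ω.
Below node A the resistance is R2 + (R3‖R_L) = 755.8 Ω, so V_A = 6.38 × 755.8/1436 = 3.358 V.
Then V_B = V_A × (R3‖R_L)/(R2 + R3‖R_L) = 3.358 × 458.8/755.8 = 2.04 V.

V ≈ 2.04 V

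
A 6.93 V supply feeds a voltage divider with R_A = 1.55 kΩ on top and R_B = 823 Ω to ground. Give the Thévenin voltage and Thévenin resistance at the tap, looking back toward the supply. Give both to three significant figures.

V_th = 2.40 V, R_th = 538 Ω

V_th is the open-circuit tap voltage: 6.93 × 823/(1550 + 823) = 2.40 V.
With the supply zeroed, R_A and R_B appear in parallel from the tap: R_th = R_A‖R_B = (1550 × 823)/2373 = 538 Ω.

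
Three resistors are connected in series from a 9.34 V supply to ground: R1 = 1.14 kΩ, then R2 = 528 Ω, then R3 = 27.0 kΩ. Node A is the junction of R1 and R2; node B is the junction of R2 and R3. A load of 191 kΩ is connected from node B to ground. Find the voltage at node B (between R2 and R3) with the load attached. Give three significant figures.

V ≈ 8.72 V

At node B, R3 is in parallel with the load: R3‖R_L = 23660 Ω.
Below node A the resistance is R2 + (R3‖R_L) = 24180 Ω, so V_A = 9.34 × 24180/25320 = 8.920 V.
Then V_B = V_A × (R3‖R_L)/(R2 + R3‖R_L) = 8.920 × 23660/24180 = 8.72 V.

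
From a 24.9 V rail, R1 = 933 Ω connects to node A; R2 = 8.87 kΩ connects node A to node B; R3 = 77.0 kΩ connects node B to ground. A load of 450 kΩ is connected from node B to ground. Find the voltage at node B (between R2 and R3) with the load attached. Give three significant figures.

V ≈ 21.7 V

At node B, R3 is in parallel with the load: R3‖R_L = 65750 Ω.
Below node A the resistance is R2 + (R3‖R_L) = 74620 Ω, so V_A = 24.9 × 74620/75550 = 24.59 V.
Then V_B = V_A × (R3‖R_L)/(R2 + R3‖R_L) = 24.59 × 65750/74620 = 21.7 V.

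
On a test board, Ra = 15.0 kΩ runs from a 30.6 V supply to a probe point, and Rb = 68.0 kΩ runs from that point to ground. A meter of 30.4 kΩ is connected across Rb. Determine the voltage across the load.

V_out ≈ 17.9 V

The load sits in parallel with Rb: Rb‖R_L = (68.0 × 30.4) / (68.0 + 30.4) = 21.01 kΩ.
V_out = 30.6 × 21.01 / (15.0 + 21.01) = 30.6 × 21.01/36.01 = 17.9 V.
(Unloaded it would have been 25.1 V.)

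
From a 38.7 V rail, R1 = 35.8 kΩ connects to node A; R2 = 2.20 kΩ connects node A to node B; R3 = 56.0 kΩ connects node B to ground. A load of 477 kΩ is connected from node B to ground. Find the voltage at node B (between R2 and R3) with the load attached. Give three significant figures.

V ≈ 22.0 V

At node B, R3 is in parallel with the load: R3‖R_L = 50.12 kΩ.
Below node A the resistance is R2 + (R3‖R_L) = 52.32 kΩ, so V_A = 38.7 × 52.32/88.12 = 22.98 V.
Then V_B = V_A × (R3‖R_L)/(R2 + R3‖R_L) = 22.98 × 50.12/52.32 = 22.0 V.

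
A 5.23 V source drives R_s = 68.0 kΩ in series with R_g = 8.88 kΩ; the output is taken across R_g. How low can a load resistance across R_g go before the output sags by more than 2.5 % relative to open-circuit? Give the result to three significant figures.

Output resistance R_th = R_s‖R_g = (68.0 × 8.88)/76.88 = 7.854 kΩ.
The fractional drop is R_th/(R_th + R_L); requiring this ≤ 0.0250 gives R_L ≥ R_th(1/0.0250 − 1) = 7.854 × 39.00 = 306 kΩ.

R_L(min) ≈ 306 kΩ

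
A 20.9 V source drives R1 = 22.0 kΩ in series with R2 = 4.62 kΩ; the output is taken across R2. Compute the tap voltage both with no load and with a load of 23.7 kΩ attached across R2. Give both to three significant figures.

Open-circuit: V = 20.9 × 4.62/(22.0 + 4.62) = 3.63 V.
With the load, R2 becomes R2‖R_L = 3.866 kΩ, so V = 20.9 × 3.866/25.87 = 3.12 V.

Unloaded: 3.63 V; loaded: 3.12 V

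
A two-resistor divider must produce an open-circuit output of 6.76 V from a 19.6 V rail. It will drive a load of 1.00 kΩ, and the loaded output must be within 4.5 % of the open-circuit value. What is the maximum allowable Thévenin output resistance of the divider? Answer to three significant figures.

R_th ≤ 47.1 Ω

Loading drop = R_th/(R_th + R_L) ≤ 0.0450, so R_th ≤ R_L · ε/(1−ε) = 1.00 kΩ × 0.0450/0.9550 = 47.1 Ω.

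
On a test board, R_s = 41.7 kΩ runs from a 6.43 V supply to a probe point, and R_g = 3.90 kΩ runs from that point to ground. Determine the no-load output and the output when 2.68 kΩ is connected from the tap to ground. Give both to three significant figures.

Open-circuit: V = 6.43 × 3.90/(41.7 + 3.90) = 0.550 V.
With the load, R_g becomes R_g‖R_L = 1.588 kΩ, so V = 6.43 × 1.588/43.29 = 0.236 V.

Unloaded: 0.550 V; loaded: 0.236 V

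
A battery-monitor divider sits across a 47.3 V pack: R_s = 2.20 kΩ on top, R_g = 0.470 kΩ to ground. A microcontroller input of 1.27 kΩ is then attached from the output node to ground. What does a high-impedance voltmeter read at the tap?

V_out ≈ 6.38 V

The load sits in parallel with R_g: R_g‖R_L = (470 × 1270) / (470 + 1270) = 343.0 Ω.
V_out = 47.3 × 343.0 / (2200 + 343.0) = 47.3 × 343.0/2543 = 6.38 V.
(Unloaded it would have been 8.33 V.)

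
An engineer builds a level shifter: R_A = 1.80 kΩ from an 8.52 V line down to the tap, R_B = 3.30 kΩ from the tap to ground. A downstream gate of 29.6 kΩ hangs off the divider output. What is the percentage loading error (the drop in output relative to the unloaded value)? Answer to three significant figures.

The divider's output (Thévenin) resistance is R_A‖R_B = 1.165 kΩ.
Fractional drop under load = R_th/(R_th + R_L) = 1.165 / (1.165 + 29.6) = 0.03786.
So the output falls by 3.79 %.

3.79 %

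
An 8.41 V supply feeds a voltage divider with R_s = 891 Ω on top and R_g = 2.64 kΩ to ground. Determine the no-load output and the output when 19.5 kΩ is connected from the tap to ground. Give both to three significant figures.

Open-circuit: V = 8.41 × 2640/(891 + 2640) = 6.29 V.
With the load, R_g becomes R_g‖R_L = 2325 Ω, so V = 8.41 × 2325/3216 = 6.08 V.

Unloaded: 6.29 V; loaded: 6.08 V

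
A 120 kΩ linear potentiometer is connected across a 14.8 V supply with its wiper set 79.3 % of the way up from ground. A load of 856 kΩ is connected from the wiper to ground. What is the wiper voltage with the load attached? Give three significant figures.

V ≈ 11.5 V

The wiper splits the pot into (1−α)R = 24.84 kΩ above and αR = 95.16 kΩ below.
Lower section ‖ load = 85.64 kΩ.
V_wiper = 14.8 × 85.64/(24.84 + 85.64) = 11.5 V.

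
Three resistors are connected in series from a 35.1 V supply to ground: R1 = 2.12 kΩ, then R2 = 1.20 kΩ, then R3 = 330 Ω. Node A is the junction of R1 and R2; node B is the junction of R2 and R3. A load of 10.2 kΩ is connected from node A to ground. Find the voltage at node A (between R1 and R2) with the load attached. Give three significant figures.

V ≈ 13.5 V

Below node A the series string R2+R3 = 1530 Ω sits in parallel with the 10200 Ω load: 1330 Ω.
V_A = 35.1 × 1330/(2120 + 1330) = 13.5 V.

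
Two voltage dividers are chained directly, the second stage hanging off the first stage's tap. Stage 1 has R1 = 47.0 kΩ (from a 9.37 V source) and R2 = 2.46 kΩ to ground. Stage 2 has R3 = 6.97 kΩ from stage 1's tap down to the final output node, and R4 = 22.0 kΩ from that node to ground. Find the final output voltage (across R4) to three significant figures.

Stage 2 presents R3+R4 = 28.97 kΩ as a load on stage 1's tap.
Stage 1's lower leg becomes R2‖(R3+R4) = 2.267 kΩ, so V_mid = 9.37 × 2.267/49.27 = 0.4312 V.
Stage 2 is itself unloaded: V_out = V_mid × R4/(R3+R4) = 0.4312 × 22.0/28.97 = 0.327 V.

V_out ≈ 0.327 V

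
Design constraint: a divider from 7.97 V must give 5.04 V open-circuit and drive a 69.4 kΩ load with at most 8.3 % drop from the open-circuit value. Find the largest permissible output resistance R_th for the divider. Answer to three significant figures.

R_th ≤ 6.28 kΩ

Loading drop = R_th/(R_th + R_L) ≤ 0.0830, so R_th ≤ R_L · ε/(1−ε) = 69.4 kΩ × 0.0830/0.9170 = 6.28 kΩ.
(Any R1, R2 with R2/(R1+R2) = 0.632 and R1‖R2 ≤ 6.28 kΩ will meet the spec.)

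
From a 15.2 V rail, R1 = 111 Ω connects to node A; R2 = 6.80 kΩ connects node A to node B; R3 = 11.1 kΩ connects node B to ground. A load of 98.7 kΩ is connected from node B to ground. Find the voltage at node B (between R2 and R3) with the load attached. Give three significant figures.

V ≈ 8.98 V

At node B, R3 is in parallel with the load: R3‖R_L = 9978 Ω.
Below node A the resistance is R2 + (R3‖R_L) = 16780 Ω, so V_A = 15.2 × 16780/16890 = 15.10 V.
Then V_B = V_A × (R3‖R_L)/(R2 + R3‖R_L) = 15.10 × 9978/16780 = 8.98 V.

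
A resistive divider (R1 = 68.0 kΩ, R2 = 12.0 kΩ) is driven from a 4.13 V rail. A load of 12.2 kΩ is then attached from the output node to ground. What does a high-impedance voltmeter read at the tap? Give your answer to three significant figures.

V_out ≈ 0.337 V

The load sits in parallel with R2: R2‖R_L = (12.0 × 12.2) / (12.0 + 12.2) = 6.050 kΩ.
V_out = 4.13 × 6.050 / (68.0 + 6.050) = 4.13 × 6.050/74.05 = 0.337 V.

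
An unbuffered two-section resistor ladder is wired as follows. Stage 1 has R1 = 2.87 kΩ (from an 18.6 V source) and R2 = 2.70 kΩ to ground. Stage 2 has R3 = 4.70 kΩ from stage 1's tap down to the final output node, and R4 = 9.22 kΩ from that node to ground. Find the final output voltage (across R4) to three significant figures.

Stage 2 presents R3+R4 = 13.92 kΩ as a load on stage 1's tap.
Stage 1's lower leg becomes R2‖(R3+R4) = 2.261 kΩ, so V_mid = 18.6 × 2.261/5.131 = 8.197 V.
Stage 2 is itself unloaded: V_out = V_mid × R4/(R3+R4) = 8.197 × 9.22/13.92 = 5.43 V.

V_out ≈ 5.43 V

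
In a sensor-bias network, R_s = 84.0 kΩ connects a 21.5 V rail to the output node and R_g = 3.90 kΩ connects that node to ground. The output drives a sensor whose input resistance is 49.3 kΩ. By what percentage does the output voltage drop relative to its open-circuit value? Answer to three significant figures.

7.03 %

The divider's output (Thévenin) resistance is R_s‖R_g = 3.727 kΩ.
Fractional drop under load = R_th/(R_th + R_L) = 3.727 / (3.727 + 49.3) = 0.07028.
So the output falls by 7.03 %.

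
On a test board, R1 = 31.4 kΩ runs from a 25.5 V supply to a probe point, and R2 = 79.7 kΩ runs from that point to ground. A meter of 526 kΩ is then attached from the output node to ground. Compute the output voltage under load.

V_out ≈ 17.5 V

The load sits in parallel with R2: R2‖R_L = (79.7 × 526) / (79.7 + 526) = 69.21 kΩ.
V_out = 25.5 × 69.21 / (31.4 + 69.21) = 25.5 × 69.21/100.6 = 17.5 V.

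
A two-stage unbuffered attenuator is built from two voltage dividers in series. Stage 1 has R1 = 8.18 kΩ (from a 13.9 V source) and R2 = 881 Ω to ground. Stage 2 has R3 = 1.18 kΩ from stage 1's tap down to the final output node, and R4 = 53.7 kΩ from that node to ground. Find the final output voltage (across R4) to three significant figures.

V_out ≈ 1.30 V

Stage 2 presents R3+R4 = 54880 Ω as a load on stage 1's tap.
Stage 1's lower leg becomes R2‖(R3+R4) = 867.1 Ω, so V_mid = 13.9 × 867.1/9047 = 1.332 V.
Stage 2 is itself unloaded: V_out = V_mid × R4/(R3+R4) = 1.332 × 53700/54880 = 1.30 V.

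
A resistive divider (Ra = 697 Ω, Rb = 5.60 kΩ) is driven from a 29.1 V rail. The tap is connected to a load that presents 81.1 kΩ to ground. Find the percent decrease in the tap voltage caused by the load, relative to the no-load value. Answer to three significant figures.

The divider's output (Thévenin) resistance is Ra‖Rb = 619.9 Ω.
Fractional drop under load = R_th/(R_th + R_L) = 619.9 / (619.9 + 81100) = 0.007585.
So the output falls by 0.759 %.

0.759 %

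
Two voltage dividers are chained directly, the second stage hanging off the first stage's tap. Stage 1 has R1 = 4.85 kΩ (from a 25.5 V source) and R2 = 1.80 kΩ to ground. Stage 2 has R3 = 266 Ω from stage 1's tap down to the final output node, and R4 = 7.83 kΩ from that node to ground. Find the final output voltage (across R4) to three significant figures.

Stage 2 presents R3+R4 = 8096 Ω as a load on stage 1's tap.
Stage 1's lower leg becomes R2‖(R3+R4) = 1473 Ω, so V_mid = 25.5 × 1473/6323 = 5.939 V.
Stage 2 is itself unloaded: V_out = V_mid × R4/(R3+R4) = 5.939 × 7830/8096 = 5.74 V.

V_out ≈ 5.74 V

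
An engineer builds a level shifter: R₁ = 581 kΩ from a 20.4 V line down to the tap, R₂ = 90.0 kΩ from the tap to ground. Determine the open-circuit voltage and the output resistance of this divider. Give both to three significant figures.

V_th = 2.74 V, R_th = 77.9 kΩ

V_th is the open-circuit tap voltage: 20.4 × 90.0/(581 + 90.0) = 2.74 V.
With the supply zeroed, R₁ and R₂ appear in parallel from the tap: R_th = R₁‖R₂ = (581 × 90.0)/671.0 = 77.9 kΩ.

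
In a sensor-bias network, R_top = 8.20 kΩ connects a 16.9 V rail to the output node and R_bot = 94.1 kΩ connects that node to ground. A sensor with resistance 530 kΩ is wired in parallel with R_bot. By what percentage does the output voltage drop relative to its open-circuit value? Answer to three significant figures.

The divider's output (Thévenin) resistance is R_top‖R_bot = 7.543 kΩ.
Fractional drop under load = R_th/(R_th + R_L) = 7.543 / (7.543 + 530) = 0.01403.
So the output falls by 1.40 %.

1.40 %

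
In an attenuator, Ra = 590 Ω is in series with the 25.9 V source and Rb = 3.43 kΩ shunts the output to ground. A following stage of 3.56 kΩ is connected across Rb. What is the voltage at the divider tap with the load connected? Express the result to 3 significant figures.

The load sits in parallel with Rb: Rb‖R_L = (3430 × 3560) / (3430 + 3560) = 1747 Ω.
V_out = 25.9 × 1747 / (590 + 1747) = 25.9 × 1747/2337 = 19.4 V.

V_out ≈ 19.4 V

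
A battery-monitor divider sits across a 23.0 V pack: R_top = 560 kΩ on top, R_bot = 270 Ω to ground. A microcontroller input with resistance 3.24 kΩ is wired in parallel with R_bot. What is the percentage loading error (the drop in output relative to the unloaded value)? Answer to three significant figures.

The divider's output (Thévenin) resistance is R_top‖R_bot = 269.9 Ω.
Fractional drop under load = R_th/(R_th + R_L) = 269.9 / (269.9 + 3240) = 0.07689.
So the output falls by 7.69 %.

7.69 %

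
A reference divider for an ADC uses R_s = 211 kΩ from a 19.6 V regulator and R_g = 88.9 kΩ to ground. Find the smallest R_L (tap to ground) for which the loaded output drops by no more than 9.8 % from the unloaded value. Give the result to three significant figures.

Output resistance R_th = R_s‖R_g = (211 × 88.9)/299.9 = 62.55 kΩ.
The fractional drop is R_th/(R_th + R_L); requiring this ≤ 0.0980 gives R_L ≥ R_th(1/0.0980 − 1) = 62.55 × 9.204 = 576 kΩ.

R_L(min) ≈ 576 kΩ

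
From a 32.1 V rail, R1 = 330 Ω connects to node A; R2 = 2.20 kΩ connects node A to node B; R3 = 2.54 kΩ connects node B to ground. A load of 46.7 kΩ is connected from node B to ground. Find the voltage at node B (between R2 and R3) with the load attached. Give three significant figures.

At node B, R3 is in parallel with the load: R3‖R_L = 2409 Ω.
Below node A the resistance is R2 + (R3‖R_L) = 4609 Ω, so V_A = 32.1 × 4609/4939 = 29.96 V.
Then V_B = V_A × (R3‖R_L)/(R2 + R3‖R_L) = 29.96 × 2409/4609 = 15.7 V.

V ≈ 15.7 V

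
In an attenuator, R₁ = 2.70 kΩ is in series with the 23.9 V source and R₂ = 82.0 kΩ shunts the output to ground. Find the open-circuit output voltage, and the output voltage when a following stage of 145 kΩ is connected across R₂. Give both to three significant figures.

Unloaded: 23.1 V; loaded: 22.7 V

Open-circuit: V = 23.9 × 82.0/(2.70 + 82.0) = 23.1 V.
With the load, R₂ becomes R₂‖R_L = 52.38 kΩ, so V = 23.9 × 52.38/55.08 = 22.7 V.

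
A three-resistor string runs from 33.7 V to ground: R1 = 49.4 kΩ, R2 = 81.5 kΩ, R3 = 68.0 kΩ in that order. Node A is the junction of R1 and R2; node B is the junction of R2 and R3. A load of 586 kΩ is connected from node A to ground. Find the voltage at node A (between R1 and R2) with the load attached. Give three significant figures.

V ≈ 23.8 V

Below node A the series string R2+R3 = 149.5 kΩ sits in parallel with the 586 kΩ load: 119.1 kΩ.
V_A = 33.7 × 119.1/(49.4 + 119.1) = 23.8 V.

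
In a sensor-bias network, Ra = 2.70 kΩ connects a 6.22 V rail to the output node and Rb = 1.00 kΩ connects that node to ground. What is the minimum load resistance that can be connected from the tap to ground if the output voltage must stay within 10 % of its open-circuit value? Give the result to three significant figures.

R_L(min) ≈ 6.57 kΩ

Output resistance R_th = Ra‖Rb = (2700 × 1000)/3700 = 729.7 Ω.
The fractional drop is R_th/(R_th + R_L); requiring this ≤ 0.100 gives R_L ≥ R_th(1/0.100 − 1) = 729.7 × 9.000 = 6.57 kΩ.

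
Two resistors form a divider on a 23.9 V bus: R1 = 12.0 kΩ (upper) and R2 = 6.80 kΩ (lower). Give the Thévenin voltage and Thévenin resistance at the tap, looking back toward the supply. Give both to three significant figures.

V_th is the open-circuit tap voltage: 23.9 × 6.80/(12.0 + 6.80) = 8.64 V.
With the supply zeroed, R1 and R2 appear in parallel from the tap: R_th = R1‖R2 = (12.0 × 6.80)/18.80 = 4.34 kΩ.

V_th = 8.64 V, R_th = 4.34 kΩ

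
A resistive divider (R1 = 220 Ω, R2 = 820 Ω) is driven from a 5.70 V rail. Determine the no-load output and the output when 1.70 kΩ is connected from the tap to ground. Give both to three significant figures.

Unloaded: 4.49 V; loaded: 4.08 V

Open-circuit: V = 5.70 × 820/(220 + 820) = 4.49 V.
With the load, R2 becomes R2‖R_L = 553.2 Ω, so V = 5.70 × 553.2/773.2 = 4.08 V.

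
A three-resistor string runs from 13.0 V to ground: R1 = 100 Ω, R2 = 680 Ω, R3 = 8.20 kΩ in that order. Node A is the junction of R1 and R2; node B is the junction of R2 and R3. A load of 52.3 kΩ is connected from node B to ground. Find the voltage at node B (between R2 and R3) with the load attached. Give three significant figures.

V ≈ 11.7 V

At node B, R3 is in parallel with the load: R3‖R_L = 7089 Ω.
Below node A the resistance is R2 + (R3‖R_L) = 7769 Ω, so V_A = 13.0 × 7769/7869 = 12.83 V.
Then V_B = V_A × (R3‖R_L)/(R2 + R3‖R_L) = 12.83 × 7089/7769 = 11.7 V.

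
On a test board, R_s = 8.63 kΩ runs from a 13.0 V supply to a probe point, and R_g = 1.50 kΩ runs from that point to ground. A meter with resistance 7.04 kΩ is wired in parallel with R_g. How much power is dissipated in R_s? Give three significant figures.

Total resistance from the source is R_s + (R_g‖R_L) = 9.867 kΩ, so I = 13.0/9.867 kΩ = 1.318 mA.
P = I²·R_s = (1.318 mA)² × 8.63 kΩ = 15.0 mW.

P ≈ 15.0 mW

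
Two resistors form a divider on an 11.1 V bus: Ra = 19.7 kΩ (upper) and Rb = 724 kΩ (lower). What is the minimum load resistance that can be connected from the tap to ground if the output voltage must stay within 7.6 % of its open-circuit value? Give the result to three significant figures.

Output resistance R_th = Ra‖Rb = (19.7 × 724)/743.7 = 19.18 kΩ.
The fractional drop is R_th/(R_th + R_L); requiring this ≤ 0.0760 gives R_L ≥ R_th(1/0.0760 − 1) = 19.18 × 12.16 = 233 kΩ.

R_L(min) ≈ 233 kΩ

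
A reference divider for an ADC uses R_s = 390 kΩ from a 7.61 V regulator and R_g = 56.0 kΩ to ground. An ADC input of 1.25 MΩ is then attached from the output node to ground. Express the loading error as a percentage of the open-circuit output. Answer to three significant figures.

The divider's output (Thévenin) resistance is R_s‖R_g = 48.97 kΩ.
Fractional drop under load = R_th/(R_th + R_L) = 48.97 / (48.97 + 1250) = 0.03770.
So the output falls by 3.77 %.

3.77 %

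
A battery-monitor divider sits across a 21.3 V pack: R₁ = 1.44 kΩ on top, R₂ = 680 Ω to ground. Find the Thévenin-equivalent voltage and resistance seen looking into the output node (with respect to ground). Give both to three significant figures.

V_th is the open-circuit tap voltage: 21.3 × 680/(1440 + 680) = 6.83 V.
With the supply zeroed, R₁ and R₂ appear in parallel from the tap: R_th = R₁‖R₂ = (1440 × 680)/2120 = 462 Ω.

V_th = 6.83 V, R_th = 462 Ω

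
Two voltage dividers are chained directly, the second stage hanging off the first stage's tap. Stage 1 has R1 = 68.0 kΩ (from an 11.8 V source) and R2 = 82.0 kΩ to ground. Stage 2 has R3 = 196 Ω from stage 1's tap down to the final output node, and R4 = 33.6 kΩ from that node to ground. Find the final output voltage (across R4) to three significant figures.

Stage 2 presents R3+R4 = 33800 Ω as a load on stage 1's tap.
Stage 1's lower leg becomes R2‖(R3+R4) = 23930 Ω, so V_mid = 11.8 × 23930/91930 = 3.072 V.
Stage 2 is itself unloaded: V_out = V_mid × R4/(R3+R4) = 3.072 × 33600/33800 = 3.05 V.

V_out ≈ 3.05 V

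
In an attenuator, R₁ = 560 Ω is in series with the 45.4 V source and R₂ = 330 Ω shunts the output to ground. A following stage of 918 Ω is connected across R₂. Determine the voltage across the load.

V_out ≈ 13.7 V

The load sits in parallel with R₂: R₂‖R_L = (330 × 918) / (330 + 918) = 242.7 Ω.
V_out = 45.4 × 242.7 / (560 + 242.7) = 45.4 × 242.7/802.7 = 13.7 V.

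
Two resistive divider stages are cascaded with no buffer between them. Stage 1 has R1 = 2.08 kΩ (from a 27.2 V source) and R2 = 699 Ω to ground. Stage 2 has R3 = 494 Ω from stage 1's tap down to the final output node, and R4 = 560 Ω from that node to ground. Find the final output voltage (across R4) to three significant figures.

Stage 2 presents R3+R4 = 1054 Ω as a load on stage 1's tap.
Stage 1's lower leg becomes R2‖(R3+R4) = 420.3 Ω, so V_mid = 27.2 × 420.3/2500 = 4.572 V.
Stage 2 is itself unloaded: V_out = V_mid × R4/(R3+R4) = 4.572 × 560/1054 = 2.43 V.

V_out ≈ 2.43 V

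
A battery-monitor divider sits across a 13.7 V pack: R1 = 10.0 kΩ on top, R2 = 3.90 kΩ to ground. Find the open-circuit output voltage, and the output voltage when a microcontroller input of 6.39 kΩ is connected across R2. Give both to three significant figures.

Unloaded: 3.84 V; loaded: 2.67 V

Open-circuit: V = 13.7 × 3.90/(10.0 + 3.90) = 3.84 V.
With the load, R2 becomes R2‖R_L = 2.422 kΩ, so V = 13.7 × 2.422/12.42 = 2.67 V.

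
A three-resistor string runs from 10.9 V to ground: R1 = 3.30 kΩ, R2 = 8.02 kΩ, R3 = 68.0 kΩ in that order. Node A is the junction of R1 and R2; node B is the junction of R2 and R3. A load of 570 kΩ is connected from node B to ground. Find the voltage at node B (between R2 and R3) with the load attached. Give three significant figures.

V ≈ 9.19 V

At node B, R3 is in parallel with the load: R3‖R_L = 60.75 kΩ.
Below node A the resistance is R2 + (R3‖R_L) = 68.77 kΩ, so V_A = 10.9 × 68.77/72.07 = 10.40 V.
Then V_B = V_A × (R3‖R_L)/(R2 + R3‖R_L) = 10.40 × 60.75/68.77 = 9.19 V.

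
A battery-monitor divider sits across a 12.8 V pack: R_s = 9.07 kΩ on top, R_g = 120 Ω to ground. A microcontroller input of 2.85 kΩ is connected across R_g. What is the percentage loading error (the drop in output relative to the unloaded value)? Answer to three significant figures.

3.99 %

The divider's output (Thévenin) resistance is R_s‖R_g = 118.4 Ω.
Fractional drop under load = R_th/(R_th + R_L) = 118.4 / (118.4 + 2850) = 0.03990.
So the output falls by 3.99 %.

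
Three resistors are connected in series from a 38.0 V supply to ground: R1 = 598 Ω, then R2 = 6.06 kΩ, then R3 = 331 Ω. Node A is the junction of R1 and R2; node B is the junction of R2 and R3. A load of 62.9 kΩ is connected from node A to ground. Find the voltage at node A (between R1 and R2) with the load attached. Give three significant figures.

V ≈ 34.4 V

Below node A the series string R2+R3 = 6391 Ω sits in parallel with the 62900 Ω load: 5802 Ω.
V_A = 38.0 × 5802/(598 + 5802) = 34.4 V.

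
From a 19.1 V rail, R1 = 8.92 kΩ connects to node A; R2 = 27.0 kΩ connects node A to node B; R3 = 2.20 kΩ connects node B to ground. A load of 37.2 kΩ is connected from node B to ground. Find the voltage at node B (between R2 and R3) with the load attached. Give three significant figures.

V ≈ 1.04 V

At node B, R3 is in parallel with the load: R3‖R_L = 2.077 kΩ.
Below node A the resistance is R2 + (R3‖R_L) = 29.08 kΩ, so V_A = 19.1 × 29.08/38.00 = 14.62 V.
Then V_B = V_A × (R3‖R_L)/(R2 + R3‖R_L) = 14.62 × 2.077/29.08 = 1.04 V.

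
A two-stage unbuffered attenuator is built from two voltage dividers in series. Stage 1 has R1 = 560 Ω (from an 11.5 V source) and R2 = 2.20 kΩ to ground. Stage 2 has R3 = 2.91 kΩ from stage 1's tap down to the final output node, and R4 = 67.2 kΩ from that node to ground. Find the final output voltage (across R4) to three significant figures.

V_out ≈ 8.73 V

Stage 2 presents R3+R4 = 70110 Ω as a load on stage 1's tap.
Stage 1's lower leg becomes R2‖(R3+R4) = 2133 Ω, so V_mid = 11.5 × 2133/2693 = 9.109 V.
Stage 2 is itself unloaded: V_out = V_mid × R4/(R3+R4) = 9.109 × 67200/70110 = 8.73 V.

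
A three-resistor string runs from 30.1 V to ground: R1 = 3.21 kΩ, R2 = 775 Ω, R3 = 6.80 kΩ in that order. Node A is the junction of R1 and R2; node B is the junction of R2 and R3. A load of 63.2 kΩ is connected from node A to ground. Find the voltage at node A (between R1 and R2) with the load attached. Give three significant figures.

Below node A the series string R2+R3 = 7575 Ω sits in parallel with the 63200 Ω load: 6764 Ω.
V_A = 30.1 × 6764/(3210 + 6764) = 20.4 V.

V ≈ 20.4 V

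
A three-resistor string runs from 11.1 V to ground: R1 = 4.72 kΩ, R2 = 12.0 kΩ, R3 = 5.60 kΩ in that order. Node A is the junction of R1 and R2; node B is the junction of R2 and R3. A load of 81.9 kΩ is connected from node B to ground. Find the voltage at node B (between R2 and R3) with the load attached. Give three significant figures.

At node B, R3 is in parallel with the load: R3‖R_L = 5.242 kΩ.
Below node A the resistance is R2 + (R3‖R_L) = 17.24 kΩ, so V_A = 11.1 × 17.24/21.96 = 8.714 V.
Then V_B = V_A × (R3‖R_L)/(R2 + R3‖R_L) = 8.714 × 5.242/17.24 = 2.65 V.

V ≈ 2.65 V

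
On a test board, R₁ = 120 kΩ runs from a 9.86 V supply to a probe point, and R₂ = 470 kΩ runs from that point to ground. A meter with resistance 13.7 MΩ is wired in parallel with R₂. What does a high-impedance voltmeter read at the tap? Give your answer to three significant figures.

The load sits in parallel with R₂: R₂‖R_L = (470 × 13700) / (470 + 13700) = 454.4 kΩ.
V_out = 9.86 × 454.4 / (120 + 454.4) = 9.86 × 454.4/574.4 = 7.80 V.
(Unloaded it would have been 7.85 V.)

V_out ≈ 7.80 V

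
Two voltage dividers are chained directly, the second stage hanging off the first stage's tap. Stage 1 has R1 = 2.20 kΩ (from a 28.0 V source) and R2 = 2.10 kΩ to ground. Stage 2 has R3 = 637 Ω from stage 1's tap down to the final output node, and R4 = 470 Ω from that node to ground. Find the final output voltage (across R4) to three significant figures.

Stage 2 presents R3+R4 = 1107 Ω as a load on stage 1's tap.
Stage 1's lower leg becomes R2‖(R3+R4) = 724.9 Ω, so V_mid = 28.0 × 724.9/2925 = 6.939 V.
Stage 2 is itself unloaded: V_out = V_mid × R4/(R3+R4) = 6.939 × 470/1107 = 2.95 V.

V_out ≈ 2.95 V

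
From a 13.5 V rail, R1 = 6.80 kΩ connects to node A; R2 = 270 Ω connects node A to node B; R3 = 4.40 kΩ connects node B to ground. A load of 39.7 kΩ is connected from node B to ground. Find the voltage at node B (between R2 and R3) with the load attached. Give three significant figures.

V ≈ 4.85 V

At node B, R3 is in parallel with the load: R3‖R_L = 3961 Ω.
Below node A the resistance is R2 + (R3‖R_L) = 4231 Ω, so V_A = 13.5 × 4231/11030 = 5.178 V.
Then V_B = V_A × (R3‖R_L)/(R2 + R3‖R_L) = 5.178 × 3961/4231 = 4.85 V.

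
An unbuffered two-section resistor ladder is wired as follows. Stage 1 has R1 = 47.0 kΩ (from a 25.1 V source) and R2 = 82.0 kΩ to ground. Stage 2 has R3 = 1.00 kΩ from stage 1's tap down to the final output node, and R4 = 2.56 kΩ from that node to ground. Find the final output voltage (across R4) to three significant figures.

Stage 2 presents R3+R4 = 3.560 kΩ as a load on stage 1's tap.
Stage 1's lower leg becomes R2‖(R3+R4) = 3.412 kΩ, so V_mid = 25.1 × 3.412/50.41 = 1.699 V.
Stage 2 is itself unloaded: V_out = V_mid × R4/(R3+R4) = 1.699 × 2.56/3.560 = 1.22 V.

V_out ≈ 1.22 V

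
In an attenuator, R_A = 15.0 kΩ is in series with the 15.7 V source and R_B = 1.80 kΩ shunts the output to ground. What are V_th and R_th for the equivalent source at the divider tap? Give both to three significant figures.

V_th is the open-circuit tap voltage: 15.7 × 1.80/(15.0 + 1.80) = 1.68 V.
With the supply zeroed, R_A and R_B appear in parallel from the tap: R_th = R_A‖R_B = (15.0 × 1.80)/16.80 = 1.61 kΩ.

V_th = 1.68 V, R_th = 1.61 kΩ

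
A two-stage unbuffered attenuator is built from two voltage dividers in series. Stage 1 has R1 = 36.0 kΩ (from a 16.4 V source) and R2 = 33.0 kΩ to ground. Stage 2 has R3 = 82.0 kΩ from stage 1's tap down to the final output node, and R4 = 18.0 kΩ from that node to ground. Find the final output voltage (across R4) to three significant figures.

Stage 2 presents R3+R4 = 100.0 kΩ as a load on stage 1's tap.
Stage 1's lower leg becomes R2‖(R3+R4) = 24.81 kΩ, so V_mid = 16.4 × 24.81/60.81 = 6.691 V.
Stage 2 is itself unloaded: V_out = V_mid × R4/(R3+R4) = 6.691 × 18.0/100.0 = 1.20 V.

V_out ≈ 1.20 V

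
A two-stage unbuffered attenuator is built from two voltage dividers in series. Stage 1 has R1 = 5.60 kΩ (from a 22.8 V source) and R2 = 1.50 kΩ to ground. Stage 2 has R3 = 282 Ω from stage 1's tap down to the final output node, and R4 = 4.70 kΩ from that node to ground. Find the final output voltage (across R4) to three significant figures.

Stage 2 presents R3+R4 = 4982 Ω as a load on stage 1's tap.
Stage 1's lower leg becomes R2‖(R3+R4) = 1153 Ω, so V_mid = 22.8 × 1153/6753 = 3.893 V.
Stage 2 is itself unloaded: V_out = V_mid × R4/(R3+R4) = 3.893 × 4700/4982 = 3.67 V.

V_out ≈ 3.67 V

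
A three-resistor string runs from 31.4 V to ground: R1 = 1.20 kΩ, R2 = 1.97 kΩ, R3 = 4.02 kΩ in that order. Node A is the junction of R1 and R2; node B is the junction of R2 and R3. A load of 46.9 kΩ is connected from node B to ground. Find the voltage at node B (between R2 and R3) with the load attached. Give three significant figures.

V ≈ 16.9 V

At node B, R3 is in parallel with the load: R3‖R_L = 3.703 kΩ.
Below node A the resistance is R2 + (R3‖R_L) = 5.673 kΩ, so V_A = 31.4 × 5.673/6.873 = 25.92 V.
Then V_B = V_A × (R3‖R_L)/(R2 + R3‖R_L) = 25.92 × 3.703/5.673 = 16.9 V.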